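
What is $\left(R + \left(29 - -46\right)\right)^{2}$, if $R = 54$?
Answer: $16641$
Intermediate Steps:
$\left(R + \left(29 - -46\right)\right)^{2} = \left(54 + \left(29 - -46\right)\right)^{2} = \left(54 + \left(29 + 46\right)\right)^{2} = \left(54 + 75\right)^{2} = 129^{2} = 16641$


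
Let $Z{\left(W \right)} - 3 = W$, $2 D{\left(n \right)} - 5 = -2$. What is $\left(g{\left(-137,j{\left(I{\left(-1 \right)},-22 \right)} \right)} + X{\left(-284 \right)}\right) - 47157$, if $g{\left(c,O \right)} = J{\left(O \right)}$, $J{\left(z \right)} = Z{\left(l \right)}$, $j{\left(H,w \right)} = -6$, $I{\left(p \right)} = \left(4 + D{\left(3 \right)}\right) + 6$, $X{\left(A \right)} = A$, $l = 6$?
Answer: $-47432$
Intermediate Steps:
$D{\left(n \right)} = \frac{3}{2}$ ($D{\left(n \right)} = \frac{5}{2} + \frac{1}{2} \left(-2\right) = \frac{5}{2} - 1 = \frac{3}{2}$)
$Z{\left(W \right)} = 3 + W$
$I{\left(p \right)} = \frac{23}{2}$ ($I{\left(p \right)} = \left(4 + \frac{3}{2}\right) + 6 = \frac{11}{2} + 6 = \frac{23}{2}$)
$J{\left(z \right)} = 9$ ($J{\left(z \right)} = 3 + 6 = 9$)
$g{\left(c,O \right)} = 9$
$\left(g{\left(-137,j{\left(I{\left(-1 \right)},-22 \right)} \right)} + X{\left(-284 \right)}\right) - 47157 = \left(9 - 284\right) - 47157 = -275 - 47157 = -47432$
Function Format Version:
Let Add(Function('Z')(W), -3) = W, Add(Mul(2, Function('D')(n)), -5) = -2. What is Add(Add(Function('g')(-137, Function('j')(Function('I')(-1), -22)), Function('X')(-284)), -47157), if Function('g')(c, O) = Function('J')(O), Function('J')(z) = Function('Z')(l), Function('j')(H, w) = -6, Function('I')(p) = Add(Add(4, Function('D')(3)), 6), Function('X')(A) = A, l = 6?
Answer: -47432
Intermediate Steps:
Function('D')(n) = Rational(3, 2) (Function('D')(n) = Add(Rational(5, 2), Mul(Rational(1, 2), -2)) = Add(Rational(5, 2), -1) = Rational(3, 2))
Function('Z')(W) = Add(3, W)
Function('I')(p) = Rational(23, 2) (Function('I')(p) = Add(Add(4, Rational(3, 2)), 6) = Add(Rational(11, 2), 6) = Rational(23, 2))
Function('J')(z) = 9 (Function('J')(z) = Add(3, 6) = 9)
Function('g')(c, O) = 9
Add(Add(Function('g')(-137, Function('j')(Function('I')(-1), -22)), Function('X')(-284)), -47157) = Add(Add(9, -284), -47157) = Add(-275, -47157) = -47432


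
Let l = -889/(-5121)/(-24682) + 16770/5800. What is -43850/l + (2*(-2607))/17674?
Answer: -2029167894678395487/133796252451917 ≈ -15166.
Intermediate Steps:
l = 15140460841/5236427340 (l = -889*(-1/5121)*(-1/24682) + 16770*(1/5800) = (889/5121)*(-1/24682) + 1677/580 = -127/18056646 + 1677/580 = 15140460841/5236427340 ≈ 2.8914)
-43850/l + (2*(-2607))/17674 = -43850/15140460841/5236427340 + (2*(-2607))/17674 = -43850*5236427340/15140460841 - 5214*1/17674 = -229617338859000/15140460841 - 2607/8837 = -2029167894678395487/133796252451917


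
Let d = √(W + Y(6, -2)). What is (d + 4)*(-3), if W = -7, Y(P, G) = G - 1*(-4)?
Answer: -12 - 3*I*√5 ≈ -12.0 - 6.7082*I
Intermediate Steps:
Y(P, G) = 4 + G (Y(P, G) = G + 4 = 4 + G)
d = I*√5 (d = √(-7 + (4 - 2)) = √(-7 + 2) = √(-5) = I*√5 ≈ 2.2361*I)
(d + 4)*(-3) = (I*√5 + 4)*(-3) = (4 + I*√5)*(-3) = -12 - 3*I*√5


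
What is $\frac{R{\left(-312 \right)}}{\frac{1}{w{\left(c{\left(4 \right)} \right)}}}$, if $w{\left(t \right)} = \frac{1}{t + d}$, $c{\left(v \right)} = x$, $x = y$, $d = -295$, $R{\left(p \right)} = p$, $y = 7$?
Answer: $\frac{13}{12} \approx 1.0833$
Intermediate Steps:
$x = 7$
$c{\left(v \right)} = 7$
$w{\left(t \right)} = \frac{1}{-295 + t}$ ($w{\left(t \right)} = \frac{1}{t - 295} = \frac{1}{-295 + t}$)
$\frac{R{\left(-312 \right)}}{\frac{1}{w{\left(c{\left(4 \right)} \right)}}} = - \frac{312}{\frac{1}{\frac{1}{-295 + 7}}} = - \frac{312}{\frac{1}{\frac{1}{-288}}} = - \frac{312}{\frac{1}{- \frac{1}{288}}} = - \frac{312}{-288} = \left(-312\right) \left(- \frac{1}{288}\right) = \frac{13}{12}$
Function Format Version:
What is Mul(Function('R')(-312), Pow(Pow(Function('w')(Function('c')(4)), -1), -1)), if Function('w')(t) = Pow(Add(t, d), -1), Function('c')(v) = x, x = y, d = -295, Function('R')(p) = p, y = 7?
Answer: Rational(13, 12) ≈ 1.0833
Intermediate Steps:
x = 7
Function('c')(v) = 7
Function('w')(t) = Pow(Add(-295, t), -1) (Function('w')(t) = Pow(Add(t, -295), -1) = Pow(Add(-295, t), -1))
Mul(Function('R')(-312), Pow(Pow(Function('w')(Function('c')(4)), -1), -1)) = Mul(-312, Pow(Pow(Pow(Add(-295, 7), -1), -1), -1)) = Mul(-312, Pow(Pow(Pow(-288, -1), -1), -1)) = Mul(-312, Pow(Pow(Rational(-1, 288), -1), -1)) = Mul(-312, Pow(-288, -1)) = Mul(-312, Rational(-1, 288)) = Rational(13, 12)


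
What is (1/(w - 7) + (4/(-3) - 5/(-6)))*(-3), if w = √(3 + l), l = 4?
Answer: 2 + √7/14 ≈ 2.1890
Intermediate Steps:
w = √7 (w = √(3 + 4) = √7 ≈ 2.6458)
(1/(w - 7) + (4/(-3) - 5/(-6)))*(-3) = (1/(√7 - 7) + (4/(-3) - 5/(-6)))*(-3) = (1/(-7 + √7) + (4*(-⅓) - 5*(-⅙)))*(-3) = (1/(-7 + √7) + (-4/3 + ⅚))*(-3) = (1/(-7 + √7) - ½)*(-3) = (-½ + 1/(-7 + √7))*(-3) = 3/2 - 3/(-7 + √7)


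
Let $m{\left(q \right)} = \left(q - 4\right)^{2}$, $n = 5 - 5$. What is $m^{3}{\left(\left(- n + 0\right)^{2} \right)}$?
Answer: $4096$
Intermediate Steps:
$n = 0$
$m{\left(q \right)} = \left(-4 + q\right)^{2}$
$m^{3}{\left(\left(- n + 0\right)^{2} \right)} = \left(\left(-4 + \left(\left(-1\right) 0 + 0\right)^{2}\right)^{2}\right)^{3} = \left(\left(-4 + \left(0 + 0\right)^{2}\right)^{2}\right)^{3} = \left(\left(-4 + 0^{2}\right)^{2}\right)^{3} = \left(\left(-4 + 0\right)^{2}\right)^{3} = \left(\left(-4\right)^{2}\right)^{3} = 16^{3} = 4096$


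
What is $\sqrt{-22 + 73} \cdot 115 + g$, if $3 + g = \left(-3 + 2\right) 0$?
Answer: $-3 + 115 \sqrt{51} \approx 818.26$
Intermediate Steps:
$g = -3$ ($g = -3 + \left(-3 + 2\right) 0 = -3 - 0 = -3 + 0 = -3$)
$\sqrt{-22 + 73} \cdot 115 + g = \sqrt{-22 + 73} \cdot 115 - 3 = \sqrt{51} \cdot 115 - 3 = 115 \sqrt{51} - 3 = -3 + 115 \sqrt{51}$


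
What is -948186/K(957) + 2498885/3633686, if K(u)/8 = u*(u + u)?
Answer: 921450307229/1479070084184 ≈ 0.62299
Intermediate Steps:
K(u) = 16*u² (K(u) = 8*(u*(u + u)) = 8*(u*(2*u)) = 8*(2*u²) = 16*u²)
-948186/K(957) + 2498885/3633686 = -948186/(16*957²) + 2498885/3633686 = -948186/(16*915849) + 2498885*(1/3633686) = -948186/14653584 + 2498885/3633686 = -948186*1/14653584 + 2498885/3633686 = -52677/814088 + 2498885/3633686 = 921450307229/1479070084184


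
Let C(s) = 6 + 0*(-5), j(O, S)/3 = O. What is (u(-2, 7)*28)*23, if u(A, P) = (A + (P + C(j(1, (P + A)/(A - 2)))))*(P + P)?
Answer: 99176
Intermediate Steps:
j(O, S) = 3*O
C(s) = 6 (C(s) = 6 + 0 = 6)
u(A, P) = 2*P*(6 + A + P) (u(A, P) = (A + (P + 6))*(P + P) = (A + (6 + P))*(2*P) = (6 + A + P)*(2*P) = 2*P*(6 + A + P))
(u(-2, 7)*28)*23 = ((2*7*(6 - 2 + 7))*28)*23 = ((2*7*11)*28)*23 = (154*28)*23 = 4312*23 = 99176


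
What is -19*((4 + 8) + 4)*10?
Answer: -3040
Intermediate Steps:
-19*((4 + 8) + 4)*10 = -19*(12 + 4)*10 = -19*16*10 = -304*10 = -3040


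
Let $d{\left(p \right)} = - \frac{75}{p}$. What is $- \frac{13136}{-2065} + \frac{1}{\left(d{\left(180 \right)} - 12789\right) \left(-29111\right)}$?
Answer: $\frac{58688396904188}{9225908918695} \approx 6.3613$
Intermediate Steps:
$- \frac{13136}{-2065} + \frac{1}{\left(d{\left(180 \right)} - 12789\right) \left(-29111\right)} = - \frac{13136}{-2065} + \frac{1}{\left(- \frac{75}{180} - 12789\right) \left(-29111\right)} = \left(-13136\right) \left(- \frac{1}{2065}\right) + \frac{1}{\left(-75\right) \frac{1}{180} - 12789} \left(- \frac{1}{29111}\right) = \frac{13136}{2065} + \frac{1}{- \frac{5}{12} - 12789} \left(- \frac{1}{29111}\right) = \frac{13136}{2065} + \frac{1}{- \frac{153473}{12}} \left(- \frac{1}{29111}\right) = \frac{13136}{2065} - - \frac{12}{4467752503} = \frac{13136}{2065} + \frac{12}{4467752503} = \frac{58688396904188}{9225908918695}$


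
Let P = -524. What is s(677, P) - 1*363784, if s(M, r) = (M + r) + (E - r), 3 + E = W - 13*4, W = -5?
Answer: -363167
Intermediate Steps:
E = -60 (E = -3 + (-5 - 13*4) = -3 + (-5 - 52) = -3 - 57 = -60)
s(M, r) = -60 + M (s(M, r) = (M + r) + (-60 - r) = -60 + M)
s(677, P) - 1*363784 = (-60 + 677) - 1*363784 = 617 - 363784 = -363167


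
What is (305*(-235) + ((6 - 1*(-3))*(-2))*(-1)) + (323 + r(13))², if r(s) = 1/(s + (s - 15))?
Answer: 3960419/121 ≈ 32731.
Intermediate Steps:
r(s) = 1/(-15 + 2*s) (r(s) = 1/(s + (-15 + s)) = 1/(-15 + 2*s))
(305*(-235) + ((6 - 1*(-3))*(-2))*(-1)) + (323 + r(13))² = (305*(-235) + ((6 - 1*(-3))*(-2))*(-1)) + (323 + 1/(-15 + 2*13))² = (-71675 + ((6 + 3)*(-2))*(-1)) + (323 + 1/(-15 + 26))² = (-71675 + (9*(-2))*(-1)) + (323 + 1/11)² = (-71675 - 18*(-1)) + (323 + 1/11)² = (-71675 + 18) + (3554/11)² = -71657 + 12630916/121 = 3960419/121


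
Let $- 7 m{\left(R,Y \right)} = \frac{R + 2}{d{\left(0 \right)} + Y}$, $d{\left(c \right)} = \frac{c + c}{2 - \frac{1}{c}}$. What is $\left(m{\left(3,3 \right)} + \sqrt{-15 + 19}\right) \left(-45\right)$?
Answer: $- \frac{555}{7} \approx -79.286$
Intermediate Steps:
$d{\left(c \right)} = \frac{2 c}{2 - \frac{1}{c}}$
$m{\left(R,Y \right)} = - \frac{2 + R}{7 Y}$ ($m{\left(R,Y \right)} = - \frac{\left(R + 2\right) \frac{1}{\frac{2 \cdot 0^{2}}{-1 + 2 \cdot 0} + Y}}{7} = - \frac{\left(2 + R\right) \frac{1}{2 \cdot 0 \frac{1}{-1 + 0} + Y}}{7} = - \frac{\left(2 + R\right) \frac{1}{2 \cdot 0 \frac{1}{-1} + Y}}{7} = - \frac{\left(2 + R\right) \frac{1}{2 \cdot 0 \left(-1\right) + Y}}{7} = - \frac{\left(2 + R\right) \frac{1}{0 + Y}}{7} = - \frac{\left(2 + R\right) \frac{1}{Y}}{7} = - \frac{\frac{1}{Y} \left(2 + R\right)}{7} = - \frac{2 + R}{7 Y}$)
$\left(m{\left(3,3 \right)} + \sqrt{-15 + 19}\right) \left(-45\right) = \left(\frac{-2 - 3}{7 \cdot 3} + \sqrt{-15 + 19}\right) \left(-45\right) = \left(\frac{1}{7} \cdot \frac{1}{3} \left(-2 - 3\right) + \sqrt{4}\right) \left(-45\right) = \left(\frac{1}{7} \cdot \frac{1}{3} \left(-5\right) + 2\right) \left(-45\right) = \left(- \frac{5}{21} + 2\right) \left(-45\right) = \frac{37}{21} \left(-45\right) = - \frac{555}{7}$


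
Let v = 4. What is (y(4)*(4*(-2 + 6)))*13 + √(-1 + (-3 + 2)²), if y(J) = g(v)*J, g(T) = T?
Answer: 3328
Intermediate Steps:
y(J) = 4*J
(y(4)*(4*(-2 + 6)))*13 + √(-1 + (-3 + 2)²) = ((4*4)*(4*(-2 + 6)))*13 + √(-1 + (-3 + 2)²) = (16*(4*4))*13 + √(-1 + (-1)²) = (16*16)*13 + √(-1 + 1) = 256*13 + √0 = 3328 + 0 = 3328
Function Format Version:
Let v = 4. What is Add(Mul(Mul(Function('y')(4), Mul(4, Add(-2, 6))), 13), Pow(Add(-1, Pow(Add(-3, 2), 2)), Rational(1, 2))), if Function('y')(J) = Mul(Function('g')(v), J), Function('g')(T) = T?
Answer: 3328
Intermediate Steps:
Function('y')(J) = Mul(4, J)
Add(Mul(Mul(Function('y')(4), Mul(4, Add(-2, 6))), 13), Pow(Add(-1, Pow(Add(-3, 2), 2)), Rational(1, 2))) = Add(Mul(Mul(Mul(4, 4), Mul(4, Add(-2, 6))), 13), Pow(Add(-1, Pow(Add(-3, 2), 2)), Rational(1, 2))) = Add(Mul(Mul(16, Mul(4, 4)), 13), Pow(Add(-1, Pow(-1, 2)), Rational(1, 2))) = Add(Mul(Mul(16, 16), 13), Pow(Add(-1, 1), Rational(1, 2))) = Add(Mul(256, 13), Pow(0, Rational(1, 2))) = Add(3328, 0) = 3328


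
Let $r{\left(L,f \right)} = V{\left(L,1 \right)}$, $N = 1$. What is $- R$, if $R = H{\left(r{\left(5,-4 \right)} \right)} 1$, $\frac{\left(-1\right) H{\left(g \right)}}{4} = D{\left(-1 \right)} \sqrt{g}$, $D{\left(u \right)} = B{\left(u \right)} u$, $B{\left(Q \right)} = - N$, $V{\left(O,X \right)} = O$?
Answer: $4 \sqrt{5} \approx 8.9443$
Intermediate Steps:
$B{\left(Q \right)} = -1$ ($B{\left(Q \right)} = \left(-1\right) 1 = -1$)
$r{\left(L,f \right)} = L$
$D{\left(u \right)} = - u$
$H{\left(g \right)} = - 4 \sqrt{g}$ ($H{\left(g \right)} = - 4 \left(-1\right) \left(-1\right) \sqrt{g} = - 4 \cdot 1 \sqrt{g} = - 4 \sqrt{g}$)
$R = - 4 \sqrt{5}$ ($R = - 4 \sqrt{5} \cdot 1 = - 4 \sqrt{5} \approx -8.9443$)
$- R = - \left(-4\right) \sqrt{5} = 4 \sqrt{5}$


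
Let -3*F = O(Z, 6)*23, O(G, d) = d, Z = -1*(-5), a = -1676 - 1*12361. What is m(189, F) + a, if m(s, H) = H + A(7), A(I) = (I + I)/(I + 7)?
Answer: -14082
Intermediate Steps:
a = -14037 (a = -1676 - 12361 = -14037)
Z = 5
A(I) = 2*I/(7 + I) (A(I) = (2*I)/(7 + I) = 2*I/(7 + I))
F = -46 (F = -2*23 = -⅓*138 = -46)
m(s, H) = 1 + H (m(s, H) = H + 2*7/(7 + 7) = H + 2*7/14 = H + 2*7*(1/14) = H + 1 = 1 + H)
m(189, F) + a = (1 - 46) - 14037 = -45 - 14037 = -14082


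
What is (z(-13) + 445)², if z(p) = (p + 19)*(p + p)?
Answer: 83521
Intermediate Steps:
z(p) = 2*p*(19 + p) (z(p) = (19 + p)*(2*p) = 2*p*(19 + p))
(z(-13) + 445)² = (2*(-13)*(19 - 13) + 445)² = (2*(-13)*6 + 445)² = (-156 + 445)² = 289² = 83521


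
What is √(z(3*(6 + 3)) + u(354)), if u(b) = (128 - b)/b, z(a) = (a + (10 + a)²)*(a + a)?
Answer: √2361685335/177 ≈ 274.56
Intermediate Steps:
z(a) = 2*a*(a + (10 + a)²) (z(a) = (a + (10 + a)²)*(2*a) = 2*a*(a + (10 + a)²))
u(b) = (128 - b)/b
√(z(3*(6 + 3)) + u(354)) = √(2*(3*(6 + 3))*(3*(6 + 3) + (10 + 3*(6 + 3))²) + (128 - 1*354)/354) = √(2*(3*9)*(3*9 + (10 + 3*9)²) + (128 - 354)/354) = √(2*27*(27 + (10 + 27)²) + (1/354)*(-226)) = √(2*27*(27 + 37²) - 113/177) = √(2*27*(27 + 1369) - 113/177) = √(2*27*1396 - 113/177) = √(75384 - 113/177) = √(13342855/177) = √2361685335/177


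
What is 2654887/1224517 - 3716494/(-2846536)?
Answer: 123552464335/35567670644 ≈ 3.4737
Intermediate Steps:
2654887/1224517 - 3716494/(-2846536) = 2654887*(1/1224517) - 3716494*(-1/2846536) = 2654887/1224517 + 1858247/1423268 = 123552464335/35567670644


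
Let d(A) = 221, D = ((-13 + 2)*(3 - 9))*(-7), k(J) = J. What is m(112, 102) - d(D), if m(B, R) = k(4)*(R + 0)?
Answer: 187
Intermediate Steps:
m(B, R) = 4*R (m(B, R) = 4*(R + 0) = 4*R)
D = -462 (D = -11*(-6)*(-7) = 66*(-7) = -462)
m(112, 102) - d(D) = 4*102 - 1*221 = 408 - 221 = 187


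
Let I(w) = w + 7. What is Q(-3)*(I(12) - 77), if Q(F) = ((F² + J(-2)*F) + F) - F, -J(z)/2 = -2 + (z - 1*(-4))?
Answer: -522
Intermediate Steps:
J(z) = -4 - 2*z (J(z) = -2*(-2 + (z - 1*(-4))) = -2*(-2 + (z + 4)) = -2*(-2 + (4 + z)) = -2*(2 + z) = -4 - 2*z)
I(w) = 7 + w
Q(F) = F² (Q(F) = ((F² + (-4 - 2*(-2))*F) + F) - F = ((F² + (-4 + 4)*F) + F) - F = ((F² + 0*F) + F) - F = ((F² + 0) + F) - F = (F² + F) - F = (F + F²) - F = F²)
Q(-3)*(I(12) - 77) = (-3)²*((7 + 12) - 77) = 9*(19 - 77) = 9*(-58) = -522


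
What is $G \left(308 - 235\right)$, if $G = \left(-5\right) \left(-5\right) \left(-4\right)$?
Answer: $-7300$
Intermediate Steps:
$G = -100$ ($G = 25 \left(-4\right) = -100$)
$G \left(308 - 235\right) = - 100 \left(308 - 235\right) = \left(-100\right) 73 = -7300$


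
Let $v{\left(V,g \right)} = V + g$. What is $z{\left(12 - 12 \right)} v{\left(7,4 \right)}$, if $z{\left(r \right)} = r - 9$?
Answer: $-99$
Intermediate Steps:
$z{\left(r \right)} = -9 + r$
$z{\left(12 - 12 \right)} v{\left(7,4 \right)} = \left(-9 + \left(12 - 12\right)\right) \left(7 + 4\right) = \left(-9 + 0\right) 11 = \left(-9\right) 11 = -99$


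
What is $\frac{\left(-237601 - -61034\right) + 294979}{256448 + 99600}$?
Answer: $\frac{4229}{12716} \approx 0.33257$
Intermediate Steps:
$\frac{\left(-237601 - -61034\right) + 294979}{256448 + 99600} = \frac{\left(-237601 + 61034\right) + 294979}{356048} = \left(-176567 + 294979\right) \frac{1}{356048} = 118412 \cdot \frac{1}{356048} = \frac{4229}{12716}$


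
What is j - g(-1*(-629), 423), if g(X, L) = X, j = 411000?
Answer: 410371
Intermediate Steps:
j - g(-1*(-629), 423) = 411000 - (-1)*(-629) = 411000 - 1*629 = 411000 - 629 = 410371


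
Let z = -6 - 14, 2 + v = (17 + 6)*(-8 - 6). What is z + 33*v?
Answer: -10712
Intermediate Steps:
v = -324 (v = -2 + (17 + 6)*(-8 - 6) = -2 + 23*(-14) = -2 - 322 = -324)
z = -20
z + 33*v = -20 + 33*(-324) = -20 - 10692 = -10712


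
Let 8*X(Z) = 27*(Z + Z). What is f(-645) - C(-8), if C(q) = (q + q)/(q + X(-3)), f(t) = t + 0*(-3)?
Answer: -72949/113 ≈ -645.57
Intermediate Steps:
f(t) = t (f(t) = t + 0 = t)
X(Z) = 27*Z/4 (X(Z) = (27*(Z + Z))/8 = (27*(2*Z))/8 = (54*Z)/8 = 27*Z/4)
C(q) = 2*q/(-81/4 + q) (C(q) = (q + q)/(q + (27/4)*(-3)) = (2*q)/(q - 81/4) = (2*q)/(-81/4 + q) = 2*q/(-81/4 + q))
f(-645) - C(-8) = -645 - 8*(-8)/(-81 + 4*(-8)) = -645 - 8*(-8)/(-81 - 32) = -645 - 8*(-8)/(-113) = -645 - 8*(-8)*(-1)/113 = -645 - 1*64/113 = -645 - 64/113 = -72949/113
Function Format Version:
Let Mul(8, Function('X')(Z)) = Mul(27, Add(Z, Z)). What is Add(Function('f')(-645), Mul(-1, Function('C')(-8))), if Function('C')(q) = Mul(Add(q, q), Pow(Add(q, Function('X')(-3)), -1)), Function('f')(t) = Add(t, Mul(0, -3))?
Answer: Rational(-72949, 113) ≈ -645.57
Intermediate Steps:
Function('f')(t) = t (Function('f')(t) = Add(t, 0) = t)
Function('X')(Z) = Mul(Rational(27, 4), Z) (Function('X')(Z) = Mul(Rational(1, 8), Mul(27, Add(Z, Z))) = Mul(Rational(1, 8), Mul(27, Mul(2, Z))) = Mul(Rational(1, 8), Mul(54, Z)) = Mul(Rational(27, 4), Z))
Function('C')(q) = Mul(2, q, Pow(Add(Rational(-81, 4), q), -1)) (Function('C')(q) = Mul(Add(q, q), Pow(Add(q, Mul(Rational(27, 4), -3)), -1)) = Mul(Mul(2, q), Pow(Add(q, Rational(-81, 4)), -1)) = Mul(Mul(2, q), Pow(Add(Rational(-81, 4), q), -1)) = Mul(2, q, Pow(Add(Rational(-81, 4), q), -1)))
Add(Function('f')(-645), Mul(-1, Function('C')(-8))) = Add(-645, Mul(-1, Mul(8, -8, Pow(Add(-81, Mul(4, -8)), -1)))) = Add(-645, Mul(-1, Mul(8, -8, Pow(Add(-81, -32), -1)))) = Add(-645, Mul(-1, Mul(8, -8, Pow(-113, -1)))) = Add(-645, Mul(-1, Mul(8, -8, Rational(-1, 113)))) = Add(-645, Mul(-1, Rational(64, 113))) = Add(-645, Rational(-64, 113)) = Rational(-72949, 113)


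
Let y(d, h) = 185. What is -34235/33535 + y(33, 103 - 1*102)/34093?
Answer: -232193976/228661751 ≈ -1.0154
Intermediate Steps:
-34235/33535 + y(33, 103 - 1*102)/34093 = -34235/33535 + 185/34093 = -34235*1/33535 + 185*(1/34093) = -6847/6707 + 185/34093 = -232193976/228661751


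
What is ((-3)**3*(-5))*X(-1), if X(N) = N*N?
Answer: 135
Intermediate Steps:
X(N) = N**2
((-3)**3*(-5))*X(-1) = ((-3)**3*(-5))*(-1)**2 = -27*(-5)*1 = 135*1 = 135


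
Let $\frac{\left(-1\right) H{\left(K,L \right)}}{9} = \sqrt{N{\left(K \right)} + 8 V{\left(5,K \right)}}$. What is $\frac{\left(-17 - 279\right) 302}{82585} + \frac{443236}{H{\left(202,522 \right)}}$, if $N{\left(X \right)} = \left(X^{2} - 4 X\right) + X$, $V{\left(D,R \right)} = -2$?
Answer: $- \frac{89392}{82585} - \frac{221618 \sqrt{40182}}{180819} \approx -246.77$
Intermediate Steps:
$N{\left(X \right)} = X^{2} - 3 X$
$H{\left(K,L \right)} = - 9 \sqrt{-16 + K \left(-3 + K\right)}$ ($H{\left(K,L \right)} = - 9 \sqrt{K \left(-3 + K\right) + 8 \left(-2\right)} = - 9 \sqrt{K \left(-3 + K\right) - 16} = - 9 \sqrt{-16 + K \left(-3 + K\right)}$)
$\frac{\left(-17 - 279\right) 302}{82585} + \frac{443236}{H{\left(202,522 \right)}} = \frac{\left(-17 - 279\right) 302}{82585} + \frac{443236}{\left(-9\right) \sqrt{-16 + 202 \left(-3 + 202\right)}} = \left(-296\right) 302 \cdot \frac{1}{82585} + \frac{443236}{\left(-9\right) \sqrt{-16 + 202 \cdot 199}} = \left(-89392\right) \frac{1}{82585} + \frac{443236}{\left(-9\right) \sqrt{-16 + 40198}} = - \frac{89392}{82585} + \frac{443236}{\left(-9\right) \sqrt{40182}} = - \frac{89392}{82585} + 443236 \left(- \frac{\sqrt{40182}}{361638}\right) = - \frac{89392}{82585} - \frac{221618 \sqrt{40182}}{180819}$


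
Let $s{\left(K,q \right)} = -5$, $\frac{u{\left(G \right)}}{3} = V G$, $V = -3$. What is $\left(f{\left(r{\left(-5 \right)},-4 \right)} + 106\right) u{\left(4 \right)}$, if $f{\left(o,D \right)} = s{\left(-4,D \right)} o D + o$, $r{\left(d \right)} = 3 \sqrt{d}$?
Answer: $-3816 - 2268 i \sqrt{5} \approx -3816.0 - 5071.4 i$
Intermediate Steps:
$u{\left(G \right)} = - 9 G$ ($u{\left(G \right)} = 3 \left(- 3 G\right) = - 9 G$)
$f{\left(o,D \right)} = o - 5 D o$ ($f{\left(o,D \right)} = - 5 o D + o = - 5 D o + o = o - 5 D o$)
$\left(f{\left(r{\left(-5 \right)},-4 \right)} + 106\right) u{\left(4 \right)} = \left(3 \sqrt{-5} \left(1 - -20\right) + 106\right) \left(\left(-9\right) 4\right) = \left(3 i \sqrt{5} \left(1 + 20\right) + 106\right) \left(-36\right) = \left(3 i \sqrt{5} \cdot 21 + 106\right) \left(-36\right) = \left(63 i \sqrt{5} + 106\right) \left(-36\right) = \left(106 + 63 i \sqrt{5}\right) \left(-36\right) = -3816 - 2268 i \sqrt{5}$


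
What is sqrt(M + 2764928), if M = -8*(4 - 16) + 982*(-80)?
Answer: 48*sqrt(1166) ≈ 1639.0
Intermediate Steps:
M = -78464 (M = -8*(-12) - 78560 = 96 - 78560 = -78464)
sqrt(M + 2764928) = sqrt(-78464 + 2764928) = sqrt(2686464) = 48*sqrt(1166)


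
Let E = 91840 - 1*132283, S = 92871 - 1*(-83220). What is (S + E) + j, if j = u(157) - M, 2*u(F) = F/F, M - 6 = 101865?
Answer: 67555/2 ≈ 33778.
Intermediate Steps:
M = 101871 (M = 6 + 101865 = 101871)
u(F) = 1/2 (u(F) = (F/F)/2 = (1/2)*1 = 1/2)
j = -203741/2 (j = 1/2 - 1*101871 = 1/2 - 101871 = -203741/2 ≈ -1.0187e+5)
S = 176091 (S = 92871 + 83220 = 176091)
E = -40443 (E = 91840 - 132283 = -40443)
(S + E) + j = (176091 - 40443) - 203741/2 = 135648 - 203741/2 = 67555/2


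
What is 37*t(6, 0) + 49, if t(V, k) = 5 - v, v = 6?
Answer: 12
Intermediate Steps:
t(V, k) = -1 (t(V, k) = 5 - 1*6 = 5 - 6 = -1)
37*t(6, 0) + 49 = 37*(-1) + 49 = -37 + 49 = 12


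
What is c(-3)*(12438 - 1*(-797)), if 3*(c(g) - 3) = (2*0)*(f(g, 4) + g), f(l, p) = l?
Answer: 39705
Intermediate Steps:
c(g) = 3 (c(g) = 3 + ((2*0)*(g + g))/3 = 3 + (0*(2*g))/3 = 3 + (1/3)*0 = 3 + 0 = 3)
c(-3)*(12438 - 1*(-797)) = 3*(12438 - 1*(-797)) = 3*(12438 + 797) = 3*13235 = 39705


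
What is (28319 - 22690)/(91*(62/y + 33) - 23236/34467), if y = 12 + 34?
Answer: 4462339089/2477298202 ≈ 1.8013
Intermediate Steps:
y = 46
(28319 - 22690)/(91*(62/y + 33) - 23236/34467) = (28319 - 22690)/(91*(62/46 + 33) - 23236/34467) = 5629/(91*(62*(1/46) + 33) - 23236*1/34467) = 5629/(91*(31/23 + 33) - 23236/34467) = 5629/(91*(790/23) - 23236/34467) = 5629/(71890/23 - 23236/34467) = 5629/(2477298202/792741) = 5629*(792741/2477298202) = 4462339089/2477298202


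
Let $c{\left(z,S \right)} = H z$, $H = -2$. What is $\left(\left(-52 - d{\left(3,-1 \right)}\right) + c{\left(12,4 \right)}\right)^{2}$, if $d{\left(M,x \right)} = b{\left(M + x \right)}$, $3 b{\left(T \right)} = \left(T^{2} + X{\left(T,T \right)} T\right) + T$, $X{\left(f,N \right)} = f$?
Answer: $\frac{56644}{9} \approx 6293.8$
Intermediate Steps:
$c{\left(z,S \right)} = - 2 z$
$b{\left(T \right)} = \frac{T}{3} + \frac{2 T^{2}}{3}$ ($b{\left(T \right)} = \frac{\left(T^{2} + T T\right) + T}{3} = \frac{\left(T^{2} + T^{2}\right) + T}{3} = \frac{2 T^{2} + T}{3} = \frac{T + 2 T^{2}}{3} = \frac{T}{3} + \frac{2 T^{2}}{3}$)
$d{\left(M,x \right)} = \frac{\left(M + x\right) \left(1 + 2 M + 2 x\right)}{3}$ ($d{\left(M,x \right)} = \frac{\left(M + x\right) \left(1 + 2 \left(M + x\right)\right)}{3} = \frac{\left(M + x\right) \left(1 + \left(2 M + 2 x\right)\right)}{3} = \frac{\left(M + x\right) \left(1 + 2 M + 2 x\right)}{3}$)
$\left(\left(-52 - d{\left(3,-1 \right)}\right) + c{\left(12,4 \right)}\right)^{2} = \left(\left(-52 - \frac{\left(3 - 1\right) \left(1 + 2 \cdot 3 + 2 \left(-1\right)\right)}{3}\right) - 24\right)^{2} = \left(\left(-52 - \frac{1}{3} \cdot 2 \left(1 + 6 - 2\right)\right) - 24\right)^{2} = \left(\left(-52 - \frac{1}{3} \cdot 2 \cdot 5\right) - 24\right)^{2} = \left(\left(-52 - \frac{10}{3}\right) - 24\right)^{2} = \left(- \frac{166}{3} - 24\right)^{2} = \left(- \frac{238}{3}\right)^{2} = \frac{56644}{9}$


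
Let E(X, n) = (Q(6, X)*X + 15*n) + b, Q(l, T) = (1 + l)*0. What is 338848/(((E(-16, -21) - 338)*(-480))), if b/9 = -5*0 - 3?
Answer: 10589/10200 ≈ 1.0381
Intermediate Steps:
b = -27 (b = 9*(-5*0 - 3) = 9*(0 - 3) = 9*(-3) = -27)
Q(l, T) = 0
E(X, n) = -27 + 15*n (E(X, n) = (0*X + 15*n) - 27 = (0 + 15*n) - 27 = 15*n - 27 = -27 + 15*n)
338848/(((E(-16, -21) - 338)*(-480))) = 338848/((((-27 + 15*(-21)) - 338)*(-480))) = 338848/((((-27 - 315) - 338)*(-480))) = 338848/(((-342 - 338)*(-480))) = 338848/((-680*(-480))) = 338848/326400 = 338848*(1/326400) = 10589/10200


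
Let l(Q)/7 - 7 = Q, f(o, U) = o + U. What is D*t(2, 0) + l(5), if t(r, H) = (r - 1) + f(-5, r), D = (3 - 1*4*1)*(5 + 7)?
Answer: 108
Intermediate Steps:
f(o, U) = U + o
D = -12 (D = (3 - 4*1)*12 = (3 - 4)*12 = -1*12 = -12)
l(Q) = 49 + 7*Q
t(r, H) = -6 + 2*r (t(r, H) = (r - 1) + (r - 5) = (-1 + r) + (-5 + r) = -6 + 2*r)
D*t(2, 0) + l(5) = -12*(-6 + 2*2) + (49 + 7*5) = -12*(-6 + 4) + (49 + 35) = -12*(-2) + 84 = 24 + 84 = 108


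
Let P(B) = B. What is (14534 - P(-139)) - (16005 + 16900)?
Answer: -18232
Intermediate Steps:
(14534 - P(-139)) - (16005 + 16900) = (14534 - 1*(-139)) - (16005 + 16900) = (14534 + 139) - 1*32905 = 14673 - 32905 = -18232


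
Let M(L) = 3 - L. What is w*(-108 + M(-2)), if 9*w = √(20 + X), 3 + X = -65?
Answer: -412*I*√3/9 ≈ -79.289*I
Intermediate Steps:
X = -68 (X = -3 - 65 = -68)
w = 4*I*√3/9 (w = √(20 - 68)/9 = √(-48)/9 = (4*I*√3)/9 = 4*I*√3/9 ≈ 0.7698*I)
w*(-108 + M(-2)) = (4*I*√3/9)*(-108 + (3 - 1*(-2))) = (4*I*√3/9)*(-108 + (3 + 2)) = (4*I*√3/9)*(-108 + 5) = (4*I*√3/9)*(-103) = -412*I*√3/9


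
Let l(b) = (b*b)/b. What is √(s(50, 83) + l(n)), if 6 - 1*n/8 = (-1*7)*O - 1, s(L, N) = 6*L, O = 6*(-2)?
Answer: 2*I*√79 ≈ 17.776*I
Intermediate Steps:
O = -12
n = -616 (n = 48 - 8*(-1*7*(-12) - 1) = 48 - 8*(-7*(-12) - 1) = 48 - 8*(84 - 1) = 48 - 8*83 = 48 - 664 = -616)
l(b) = b (l(b) = b²/b = b)
√(s(50, 83) + l(n)) = √(6*50 - 616) = √(300 - 616) = √(-316) = 2*I*√79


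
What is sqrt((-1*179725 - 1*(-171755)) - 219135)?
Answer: I*sqrt(227105) ≈ 476.56*I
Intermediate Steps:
sqrt((-1*179725 - 1*(-171755)) - 219135) = sqrt((-179725 + 171755) - 219135) = sqrt(-7970 - 219135) = sqrt(-227105) = I*sqrt(227105)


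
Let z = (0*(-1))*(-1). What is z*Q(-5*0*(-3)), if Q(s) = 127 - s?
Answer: 0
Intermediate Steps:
z = 0 (z = 0*(-1) = 0)
z*Q(-5*0*(-3)) = 0*(127 - (-5*0)*(-3)) = 0*(127 - 0*(-3)) = 0*(127 - 1*0) = 0*(127 + 0) = 0*127 = 0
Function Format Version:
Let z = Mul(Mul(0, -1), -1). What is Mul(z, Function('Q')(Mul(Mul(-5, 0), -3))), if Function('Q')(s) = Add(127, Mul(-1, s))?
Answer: 0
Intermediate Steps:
z = 0 (z = Mul(0, -1) = 0)
Mul(z, Function('Q')(Mul(Mul(-5, 0), -3))) = Mul(0, Add(127, Mul(-1, Mul(Mul(-5, 0), -3)))) = Mul(0, Add(127, Mul(-1, Mul(0, -3)))) = Mul(0, Add(127, Mul(-1, 0))) = Mul(0, Add(127, 0)) = Mul(0, 127) = 0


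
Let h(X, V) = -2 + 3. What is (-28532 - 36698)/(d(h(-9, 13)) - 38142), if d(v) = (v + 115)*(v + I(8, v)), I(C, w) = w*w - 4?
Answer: 32615/19187 ≈ 1.6998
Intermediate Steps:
I(C, w) = -4 + w² (I(C, w) = w² - 4 = -4 + w²)
h(X, V) = 1
d(v) = (115 + v)*(-4 + v + v²) (d(v) = (v + 115)*(v + (-4 + v²)) = (115 + v)*(-4 + v + v²))
(-28532 - 36698)/(d(h(-9, 13)) - 38142) = (-28532 - 36698)/((-460 + 1³ + 111*1 + 116*1²) - 38142) = -65230/((-460 + 1 + 111 + 116*1) - 38142) = -65230/((-460 + 1 + 111 + 116) - 38142) = -65230/(-232 - 38142) = -65230/(-38374) = -65230*(-1/38374) = 32615/19187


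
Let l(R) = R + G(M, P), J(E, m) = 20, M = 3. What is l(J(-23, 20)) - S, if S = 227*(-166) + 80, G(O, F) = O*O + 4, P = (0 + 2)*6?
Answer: 37635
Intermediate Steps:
P = 12 (P = 2*6 = 12)
G(O, F) = 4 + O² (G(O, F) = O² + 4 = 4 + O²)
S = -37602 (S = -37682 + 80 = -37602)
l(R) = 13 + R (l(R) = R + (4 + 3²) = R + (4 + 9) = R + 13 = 13 + R)
l(J(-23, 20)) - S = (13 + 20) - 1*(-37602) = 33 + 37602 = 37635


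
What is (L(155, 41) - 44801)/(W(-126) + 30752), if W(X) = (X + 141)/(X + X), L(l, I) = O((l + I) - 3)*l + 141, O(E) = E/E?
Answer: -3738420/2583163 ≈ -1.4472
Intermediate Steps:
O(E) = 1
L(l, I) = 141 + l (L(l, I) = 1*l + 141 = l + 141 = 141 + l)
W(X) = (141 + X)/(2*X) (W(X) = (141 + X)/((2*X)) = (141 + X)*(1/(2*X)) = (141 + X)/(2*X))
(L(155, 41) - 44801)/(W(-126) + 30752) = ((141 + 155) - 44801)/((½)*(141 - 126)/(-126) + 30752) = (296 - 44801)/((½)*(-1/126)*15 + 30752) = -44505/(-5/84 + 30752) = -44505/2583163/84 = -44505*84/2583163 = -3738420/2583163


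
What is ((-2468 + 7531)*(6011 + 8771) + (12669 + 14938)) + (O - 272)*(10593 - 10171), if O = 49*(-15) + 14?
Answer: 74449827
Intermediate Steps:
O = -721 (O = -735 + 14 = -721)
((-2468 + 7531)*(6011 + 8771) + (12669 + 14938)) + (O - 272)*(10593 - 10171) = ((-2468 + 7531)*(6011 + 8771) + (12669 + 14938)) + (-721 - 272)*(10593 - 10171) = (5063*14782 + 27607) - 993*422 = (74841266 + 27607) - 419046 = 74868873 - 419046 = 74449827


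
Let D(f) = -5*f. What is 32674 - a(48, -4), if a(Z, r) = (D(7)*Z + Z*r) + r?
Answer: 34550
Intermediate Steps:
a(Z, r) = r - 35*Z + Z*r (a(Z, r) = ((-5*7)*Z + Z*r) + r = (-35*Z + Z*r) + r = r - 35*Z + Z*r)
32674 - a(48, -4) = 32674 - (-4 - 35*48 + 48*(-4)) = 32674 - (-4 - 1680 - 192) = 32674 - 1*(-1876) = 32674 + 1876 = 34550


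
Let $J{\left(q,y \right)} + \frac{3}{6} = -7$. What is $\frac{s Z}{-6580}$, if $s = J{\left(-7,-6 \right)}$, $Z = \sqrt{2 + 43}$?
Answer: $\frac{9 \sqrt{5}}{2632} \approx 0.0076461$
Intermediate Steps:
$J{\left(q,y \right)} = - \frac{15}{2}$ ($J{\left(q,y \right)} = - \frac{1}{2} - 7 = - \frac{15}{2}$)
$Z = 3 \sqrt{5}$ ($Z = \sqrt{45} = 3 \sqrt{5} \approx 6.7082$)
$s = - \frac{15}{2} \approx -7.5$
$\frac{s Z}{-6580} = \frac{\left(- \frac{15}{2}\right) 3 \sqrt{5}}{-6580} = - \frac{45 \sqrt{5}}{2} \left(- \frac{1}{6580}\right) = \frac{9 \sqrt{5}}{2632}$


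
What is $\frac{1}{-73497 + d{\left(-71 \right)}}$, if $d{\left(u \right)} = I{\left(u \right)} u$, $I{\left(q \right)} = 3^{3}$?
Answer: $- \frac{1}{75414} \approx -1.326 \cdot 10^{-5}$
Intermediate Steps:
$I{\left(q \right)} = 27$
$d{\left(u \right)} = 27 u$
$\frac{1}{-73497 + d{\left(-71 \right)}} = \frac{1}{-73497 + 27 \left(-71\right)} = \frac{1}{-73497 - 1917} = \frac{1}{-75414} = - \frac{1}{75414}$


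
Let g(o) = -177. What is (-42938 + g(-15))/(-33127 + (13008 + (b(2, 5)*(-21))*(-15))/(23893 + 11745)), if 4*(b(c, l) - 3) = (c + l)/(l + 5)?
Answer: 12292258960/9444528143 ≈ 1.3015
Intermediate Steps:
b(c, l) = 3 + (c + l)/(4*(5 + l)) (b(c, l) = 3 + ((c + l)/(l + 5))/4 = 3 + ((c + l)/(5 + l))/4 = 3 + (c + l)/(4*(5 + l)))
(-42938 + g(-15))/(-33127 + (13008 + (b(2, 5)*(-21))*(-15))/(23893 + 11745)) = (-42938 - 177)/(-33127 + (13008 + (((60 + 2 + 13*5)/(4*(5 + 5)))*(-21))*(-15))/(23893 + 11745)) = -43115/(-33127 + (13008 + (((¼)*(60 + 2 + 65)/10)*(-21))*(-15))/35638) = -43115/(-33127 + (13008 + (((¼)*(⅒)*127)*(-21))*(-15))*(1/35638)) = -43115/(-33127 + (13008 + ((127/40)*(-21))*(-15))*(1/35638)) = -43115/(-33127 + (13008 - 2667/40*(-15))*(1/35638)) = -43115/(-33127 + (13008 + 8001/8)*(1/35638)) = -43115/(-33127 + (112065/8)*(1/35638)) = -43115/(-33127 + 112065/285104) = -43115/(-9444528143/285104) = -43115*(-285104/9444528143) = 12292258960/9444528143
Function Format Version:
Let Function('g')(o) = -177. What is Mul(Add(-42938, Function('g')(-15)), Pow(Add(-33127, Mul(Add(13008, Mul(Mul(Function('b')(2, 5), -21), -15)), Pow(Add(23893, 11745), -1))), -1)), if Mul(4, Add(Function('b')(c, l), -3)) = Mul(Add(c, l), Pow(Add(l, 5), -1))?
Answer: Rational(12292258960, 9444528143) ≈ 1.3015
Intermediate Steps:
Function('b')(c, l) = Add(3, Mul(Rational(1, 4), Pow(Add(5, l), -1), Add(c, l))) (Function('b')(c, l) = Add(3, Mul(Rational(1, 4), Mul(Add(c, l), Pow(Add(l, 5), -1)))) = Add(3, Mul(Rational(1, 4), Mul(Add(c, l), Pow(Add(5, l), -1)))) = Add(3, Mul(Rational(1, 4), Mul(Pow(Add(5, l), -1), Add(c, l)))) = Add(3, Mul(Rational(1, 4), Pow(Add(5, l), -1), Add(c, l))))
Mul(Add(-42938, Function('g')(-15)), Pow(Add(-33127, Mul(Add(13008, Mul(Mul(Function('b')(2, 5), -21), -15)), Pow(Add(23893, 11745), -1))), -1)) = Mul(Add(-42938, -177), Pow(Add(-33127, Mul(Add(13008, Mul(Mul(Mul(Rational(1, 4), Pow(Add(5, 5), -1), Add(60, 2, Mul(13, 5))), -21), -15)), Pow(Add(23893, 11745), -1))), -1)) = Mul(-43115, Pow(Add(-33127, Mul(Add(13008, Mul(Mul(Mul(Rational(1, 4), Pow(10, -1), Add(60, 2, 65)), -21), -15)), Pow(35638, -1))), -1)) = Mul(-43115, Pow(Add(-33127, Mul(Add(13008, Mul(Mul(Mul(Rational(1, 4), Rational(1, 10), 127), -21), -15)), Rational(1, 35638))), -1)) = Mul(-43115, Pow(Add(-33127, Mul(Add(13008, Mul(Mul(Rational(127, 40), -21), -15)), Rational(1, 35638))), -1)) = Mul(-43115, Pow(Add(-33127, Mul(Add(13008, Mul(Rational(-2667, 40), -15)), Rational(1, 35638))), -1)) = Mul(-43115, Pow(Add(-33127, Mul(Add(13008, Rational(8001, 8)), Rational(1, 35638))), -1)) = Mul(-43115, Pow(Add(-33127, Mul(Rational(112065, 8), Rational(1, 35638))), -1)) = Mul(-43115, Pow(Add(-33127, Rational(112065, 285104)), -1)) = Mul(-43115, Pow(Rational(-9444528143, 285104), -1)) = Mul(-43115, Rational(-285104, 9444528143)) = Rational(12292258960, 9444528143)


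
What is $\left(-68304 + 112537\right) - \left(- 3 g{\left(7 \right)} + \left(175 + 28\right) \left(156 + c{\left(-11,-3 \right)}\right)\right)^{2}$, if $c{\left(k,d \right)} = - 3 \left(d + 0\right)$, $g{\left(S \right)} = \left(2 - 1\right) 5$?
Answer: $-1120866167$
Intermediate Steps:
$g{\left(S \right)} = 5$ ($g{\left(S \right)} = 1 \cdot 5 = 5$)
$c{\left(k,d \right)} = - 3 d$
$\left(-68304 + 112537\right) - \left(- 3 g{\left(7 \right)} + \left(175 + 28\right) \left(156 + c{\left(-11,-3 \right)}\right)\right)^{2} = \left(-68304 + 112537\right) - \left(\left(-3\right) 5 + \left(175 + 28\right) \left(156 - -9\right)\right)^{2} = 44233 - \left(-15 + 203 \left(156 + 9\right)\right)^{2} = 44233 - \left(-15 + 203 \cdot 165\right)^{2} = 44233 - \left(-15 + 33495\right)^{2} = 44233 - 33480^{2} = 44233 - 1120910400 = -1120866167$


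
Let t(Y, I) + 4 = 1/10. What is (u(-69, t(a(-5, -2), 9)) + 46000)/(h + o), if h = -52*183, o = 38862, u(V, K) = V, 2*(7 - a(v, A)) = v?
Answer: 45931/29346 ≈ 1.5652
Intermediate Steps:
a(v, A) = 7 - v/2
t(Y, I) = -39/10 (t(Y, I) = -4 + 1/10 = -4 + ⅒ = -39/10)
h = -9516
(u(-69, t(a(-5, -2), 9)) + 46000)/(h + o) = (-69 + 46000)/(-9516 + 38862) = 45931/29346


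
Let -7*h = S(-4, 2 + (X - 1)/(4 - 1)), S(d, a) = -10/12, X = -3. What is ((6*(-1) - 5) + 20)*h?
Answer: 15/14 ≈ 1.0714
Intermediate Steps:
S(d, a) = -⅚ (S(d, a) = -10*1/12 = -⅚)
h = 5/42 (h = -⅐*(-⅚) = 5/42 ≈ 0.11905)
((6*(-1) - 5) + 20)*h = ((6*(-1) - 5) + 20)*(5/42) = ((-6 - 5) + 20)*(5/42) = (-11 + 20)*(5/42) = 9*(5/42) = 15/14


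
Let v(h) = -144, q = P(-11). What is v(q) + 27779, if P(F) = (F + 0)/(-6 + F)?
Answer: 27635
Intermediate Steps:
P(F) = F/(-6 + F)
q = 11/17 (q = -11/(-6 - 11) = -11/(-17) = -11*(-1/17) = 11/17 ≈ 0.64706)
v(q) + 27779 = -144 + 27779 = 27635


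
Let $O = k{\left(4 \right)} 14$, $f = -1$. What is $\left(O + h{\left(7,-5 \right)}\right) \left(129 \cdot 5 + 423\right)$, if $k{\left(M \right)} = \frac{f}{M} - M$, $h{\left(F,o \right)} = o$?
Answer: $-68886$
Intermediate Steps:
$k{\left(M \right)} = - M - \frac{1}{M}$ ($k{\left(M \right)} = - \frac{1}{M} - M = - M - \frac{1}{M}$)
$O = - \frac{119}{2}$ ($O = \left(\left(-1\right) 4 - \frac{1}{4}\right) 14 = \left(-4 - \frac{1}{4}\right) 14 = \left(- \frac{17}{4}\right) 14 = - \frac{119}{2} \approx -59.5$)
$\left(O + h{\left(7,-5 \right)}\right) \left(129 \cdot 5 + 423\right) = \left(- \frac{119}{2} - 5\right) \left(129 \cdot 5 + 423\right) = - \frac{129 \left(645 + 423\right)}{2} = \left(- \frac{129}{2}\right) 1068 = -68886$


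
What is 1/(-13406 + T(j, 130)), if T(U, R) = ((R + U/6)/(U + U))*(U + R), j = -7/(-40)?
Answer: 3360/117450689 ≈ 2.8608e-5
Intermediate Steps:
j = 7/40 (j = -7*(-1/40) = 7/40 ≈ 0.17500)
T(U, R) = (R + U)*(R + U/6)/(2*U) (T(U, R) = ((R + U*(⅙))/((2*U)))*(R + U) = ((R + U/6)*(1/(2*U)))*(R + U) = ((R + U/6)/(2*U))*(R + U) = (R + U)*(R + U/6)/(2*U))
1/(-13406 + T(j, 130)) = 1/(-13406 + (6*130² + 7*(7/40 + 7*130)/40)/(12*(7/40))) = 1/(-13406 + (1/12)*(40/7)*(6*16900 + 7*(7/40 + 910)/40)) = 1/(-13406 + (1/12)*(40/7)*(101400 + (7/40)*(36407/40))) = 1/(-13406 + (1/12)*(40/7)*(101400 + 254849/1600)) = 1/(-13406 + (1/12)*(40/7)*(162494849/1600)) = 1/(-13406 + 162494849/3360) = 1/(117450689/3360) = 3360/117450689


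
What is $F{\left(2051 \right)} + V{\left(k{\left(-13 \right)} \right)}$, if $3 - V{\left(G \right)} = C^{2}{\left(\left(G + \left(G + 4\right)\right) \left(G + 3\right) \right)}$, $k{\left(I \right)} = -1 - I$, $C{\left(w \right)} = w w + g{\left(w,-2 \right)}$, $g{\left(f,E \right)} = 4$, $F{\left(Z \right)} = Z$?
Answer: $-31118369162$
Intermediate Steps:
$C{\left(w \right)} = 4 + w^{2}$ ($C{\left(w \right)} = w w + 4 = w^{2} + 4 = 4 + w^{2}$)
$V{\left(G \right)} = 3 - \left(4 + \left(3 + G\right)^{2} \left(4 + 2 G\right)^{2}\right)^{2}$ ($V{\left(G \right)} = 3 - \left(4 + \left(\left(G + \left(G + 4\right)\right) \left(G + 3\right)\right)^{2}\right)^{2} = 3 - \left(4 + \left(\left(G + \left(4 + G\right)\right) \left(3 + G\right)\right)^{2}\right)^{2} = 3 - \left(4 + \left(\left(4 + 2 G\right) \left(3 + G\right)\right)^{2}\right)^{2} = 3 - \left(4 + \left(\left(3 + G\right) \left(4 + 2 G\right)\right)^{2}\right)^{2} = 3 - \left(4 + \left(3 + G\right)^{2} \left(4 + 2 G\right)^{2}\right)^{2}$)
$F{\left(2051 \right)} + V{\left(k{\left(-13 \right)} \right)} = 2051 + \left(3 - 16 \left(1 + \left(6 + \left(-1 - -13\right)^{2} + 5 \left(-1 - -13\right)\right)^{2}\right)^{2}\right) = 2051 + \left(3 - 16 \left(1 + \left(6 + \left(-1 + 13\right)^{2} + 5 \left(-1 + 13\right)\right)^{2}\right)^{2}\right) = 2051 + \left(3 - 16 \left(1 + \left(6 + 12^{2} + 5 \cdot 12\right)^{2}\right)^{2}\right) = 2051 + \left(3 - 16 \left(1 + \left(6 + 144 + 60\right)^{2}\right)^{2}\right) = 2051 + \left(3 - 16 \left(1 + 210^{2}\right)^{2}\right) = 2051 + \left(3 - 16 \left(1 + 44100\right)^{2}\right) = 2051 + \left(3 - 16 \cdot 44101^{2}\right) = 2051 + \left(3 - 31118371216\right) = 2051 - 31118371213 = -31118369162$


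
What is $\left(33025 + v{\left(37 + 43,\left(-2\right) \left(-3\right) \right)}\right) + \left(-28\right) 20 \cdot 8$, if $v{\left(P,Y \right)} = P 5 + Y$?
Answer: $28951$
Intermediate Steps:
$v{\left(P,Y \right)} = Y + 5 P$ ($v{\left(P,Y \right)} = 5 P + Y = Y + 5 P$)
$\left(33025 + v{\left(37 + 43,\left(-2\right) \left(-3\right) \right)}\right) + \left(-28\right) 20 \cdot 8 = \left(33025 - \left(-6 - 5 \left(37 + 43\right)\right)\right) + \left(-28\right) 20 \cdot 8 = \left(33025 + \left(6 + 5 \cdot 80\right)\right) - 4480 = \left(33025 + \left(6 + 400\right)\right) - 4480 = \left(33025 + 406\right) - 4480 = 33431 - 4480 = 28951$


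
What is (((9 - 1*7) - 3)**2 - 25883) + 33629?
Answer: 7747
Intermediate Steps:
(((9 - 1*7) - 3)**2 - 25883) + 33629 = (((9 - 7) - 3)**2 - 25883) + 33629 = ((2 - 3)**2 - 25883) + 33629 = ((-1)**2 - 25883) + 33629 = (1 - 25883) + 33629 = -25882 + 33629 = 7747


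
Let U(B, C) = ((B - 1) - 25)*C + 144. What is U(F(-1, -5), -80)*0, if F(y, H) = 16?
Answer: 0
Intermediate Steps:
U(B, C) = 144 + C*(-26 + B) (U(B, C) = ((-1 + B) - 25)*C + 144 = (-26 + B)*C + 144 = C*(-26 + B) + 144 = 144 + C*(-26 + B))
U(F(-1, -5), -80)*0 = (144 - 26*(-80) + 16*(-80))*0 = (144 + 2080 - 1280)*0 = 944*0 = 0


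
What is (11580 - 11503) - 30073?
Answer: -29996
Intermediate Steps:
(11580 - 11503) - 30073 = 77 - 30073 = -29996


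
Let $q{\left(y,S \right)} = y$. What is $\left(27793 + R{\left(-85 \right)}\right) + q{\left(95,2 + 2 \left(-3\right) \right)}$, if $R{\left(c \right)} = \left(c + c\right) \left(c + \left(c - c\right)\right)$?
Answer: $42338$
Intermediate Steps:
$R{\left(c \right)} = 2 c^{2}$ ($R{\left(c \right)} = 2 c \left(c + 0\right) = 2 c c = 2 c^{2}$)
$\left(27793 + R{\left(-85 \right)}\right) + q{\left(95,2 + 2 \left(-3\right) \right)} = \left(27793 + 2 \left(-85\right)^{2}\right) + 95 = \left(27793 + 2 \cdot 7225\right) + 95 = \left(27793 + 14450\right) + 95 = 42243 + 95 = 42338$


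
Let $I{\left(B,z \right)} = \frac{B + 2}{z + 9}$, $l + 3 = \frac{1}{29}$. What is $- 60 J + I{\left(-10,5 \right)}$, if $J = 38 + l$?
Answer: $- \frac{426836}{203} \approx -2102.6$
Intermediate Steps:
$l = - \frac{86}{29}$ ($l = -3 + \frac{1}{29} = - \frac{86}{29} \approx -2.9655$)
$I{\left(B,z \right)} = \frac{2 + B}{9 + z}$
$J = \frac{1016}{29}$ ($J = 38 - \frac{86}{29} = \frac{1016}{29} \approx 35.034$)
$- 60 J + I{\left(-10,5 \right)} = \left(-60\right) \frac{1016}{29} + \frac{2 - 10}{9 + 5} = - \frac{60960}{29} + \frac{1}{14} \left(-8\right) = - \frac{60960}{29} - \frac{4}{7} = - \frac{426836}{203}$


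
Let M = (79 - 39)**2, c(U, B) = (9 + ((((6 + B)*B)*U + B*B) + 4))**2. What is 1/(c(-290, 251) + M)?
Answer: 1/347599332609856 ≈ 2.8769e-15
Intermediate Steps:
c(U, B) = (13 + B**2 + B*U*(6 + B))**2 (c(U, B) = (9 + (((B*(6 + B))*U + B**2) + 4))**2 = (9 + ((B*U*(6 + B) + B**2) + 4))**2 = (9 + ((B**2 + B*U*(6 + B)) + 4))**2 = (9 + (4 + B**2 + B*U*(6 + B)))**2 = (13 + B**2 + B*U*(6 + B))**2)
M = 1600 (M = 40**2 = 1600)
1/(c(-290, 251) + M) = 1/((13 + 251**2 - 290*251**2 + 6*251*(-290))**2 + 1600) = 1/((13 + 63001 - 290*63001 - 436740)**2 + 1600) = 1/((13 + 63001 - 18270290 - 436740)**2 + 1600) = 1/((-18644016)**2 + 1600) = 1/(347599332608256 + 1600) = 1/347599332609856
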